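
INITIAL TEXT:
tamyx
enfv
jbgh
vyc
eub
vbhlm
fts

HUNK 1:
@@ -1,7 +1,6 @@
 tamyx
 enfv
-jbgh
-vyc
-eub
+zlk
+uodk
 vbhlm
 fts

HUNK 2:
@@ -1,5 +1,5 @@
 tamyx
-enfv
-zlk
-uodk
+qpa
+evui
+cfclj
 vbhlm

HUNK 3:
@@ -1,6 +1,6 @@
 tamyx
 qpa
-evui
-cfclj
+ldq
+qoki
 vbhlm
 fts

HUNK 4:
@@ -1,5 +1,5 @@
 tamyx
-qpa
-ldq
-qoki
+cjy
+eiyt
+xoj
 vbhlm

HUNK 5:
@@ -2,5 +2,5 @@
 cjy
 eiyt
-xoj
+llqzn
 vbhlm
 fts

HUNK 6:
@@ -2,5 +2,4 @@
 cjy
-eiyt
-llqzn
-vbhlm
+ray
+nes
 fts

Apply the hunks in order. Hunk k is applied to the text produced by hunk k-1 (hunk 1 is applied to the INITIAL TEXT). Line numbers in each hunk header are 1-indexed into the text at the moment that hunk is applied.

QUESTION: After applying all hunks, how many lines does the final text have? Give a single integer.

Hunk 1: at line 1 remove [jbgh,vyc,eub] add [zlk,uodk] -> 6 lines: tamyx enfv zlk uodk vbhlm fts
Hunk 2: at line 1 remove [enfv,zlk,uodk] add [qpa,evui,cfclj] -> 6 lines: tamyx qpa evui cfclj vbhlm fts
Hunk 3: at line 1 remove [evui,cfclj] add [ldq,qoki] -> 6 lines: tamyx qpa ldq qoki vbhlm fts
Hunk 4: at line 1 remove [qpa,ldq,qoki] add [cjy,eiyt,xoj] -> 6 lines: tamyx cjy eiyt xoj vbhlm fts
Hunk 5: at line 2 remove [xoj] add [llqzn] -> 6 lines: tamyx cjy eiyt llqzn vbhlm fts
Hunk 6: at line 2 remove [eiyt,llqzn,vbhlm] add [ray,nes] -> 5 lines: tamyx cjy ray nes fts
Final line count: 5

Answer: 5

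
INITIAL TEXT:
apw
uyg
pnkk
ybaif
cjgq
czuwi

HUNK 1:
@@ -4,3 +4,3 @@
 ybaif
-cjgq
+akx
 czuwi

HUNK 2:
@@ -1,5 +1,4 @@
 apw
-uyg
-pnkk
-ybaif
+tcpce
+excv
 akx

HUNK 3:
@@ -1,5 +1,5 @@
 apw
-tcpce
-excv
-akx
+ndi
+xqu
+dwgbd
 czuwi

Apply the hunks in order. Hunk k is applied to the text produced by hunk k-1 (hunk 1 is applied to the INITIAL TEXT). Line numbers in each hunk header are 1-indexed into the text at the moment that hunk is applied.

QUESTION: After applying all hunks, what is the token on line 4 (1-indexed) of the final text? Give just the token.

Answer: dwgbd

Derivation:
Hunk 1: at line 4 remove [cjgq] add [akx] -> 6 lines: apw uyg pnkk ybaif akx czuwi
Hunk 2: at line 1 remove [uyg,pnkk,ybaif] add [tcpce,excv] -> 5 lines: apw tcpce excv akx czuwi
Hunk 3: at line 1 remove [tcpce,excv,akx] add [ndi,xqu,dwgbd] -> 5 lines: apw ndi xqu dwgbd czuwi
Final line 4: dwgbd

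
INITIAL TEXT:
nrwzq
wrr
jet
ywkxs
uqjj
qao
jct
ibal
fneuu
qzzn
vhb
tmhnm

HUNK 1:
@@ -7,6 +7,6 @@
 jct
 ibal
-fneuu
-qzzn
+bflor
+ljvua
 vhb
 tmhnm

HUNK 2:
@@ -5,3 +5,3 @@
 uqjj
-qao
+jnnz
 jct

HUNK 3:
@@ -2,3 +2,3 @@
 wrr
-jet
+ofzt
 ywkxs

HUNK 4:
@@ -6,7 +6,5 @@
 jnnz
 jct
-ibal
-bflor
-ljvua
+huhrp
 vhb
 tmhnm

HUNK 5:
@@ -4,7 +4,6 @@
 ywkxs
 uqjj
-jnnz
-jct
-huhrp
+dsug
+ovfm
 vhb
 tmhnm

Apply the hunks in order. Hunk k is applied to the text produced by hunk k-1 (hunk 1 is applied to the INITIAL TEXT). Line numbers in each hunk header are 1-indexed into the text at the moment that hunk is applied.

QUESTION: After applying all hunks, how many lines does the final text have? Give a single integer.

Hunk 1: at line 7 remove [fneuu,qzzn] add [bflor,ljvua] -> 12 lines: nrwzq wrr jet ywkxs uqjj qao jct ibal bflor ljvua vhb tmhnm
Hunk 2: at line 5 remove [qao] add [jnnz] -> 12 lines: nrwzq wrr jet ywkxs uqjj jnnz jct ibal bflor ljvua vhb tmhnm
Hunk 3: at line 2 remove [jet] add [ofzt] -> 12 lines: nrwzq wrr ofzt ywkxs uqjj jnnz jct ibal bflor ljvua vhb tmhnm
Hunk 4: at line 6 remove [ibal,bflor,ljvua] add [huhrp] -> 10 lines: nrwzq wrr ofzt ywkxs uqjj jnnz jct huhrp vhb tmhnm
Hunk 5: at line 4 remove [jnnz,jct,huhrp] add [dsug,ovfm] -> 9 lines: nrwzq wrr ofzt ywkxs uqjj dsug ovfm vhb tmhnm
Final line count: 9

Answer: 9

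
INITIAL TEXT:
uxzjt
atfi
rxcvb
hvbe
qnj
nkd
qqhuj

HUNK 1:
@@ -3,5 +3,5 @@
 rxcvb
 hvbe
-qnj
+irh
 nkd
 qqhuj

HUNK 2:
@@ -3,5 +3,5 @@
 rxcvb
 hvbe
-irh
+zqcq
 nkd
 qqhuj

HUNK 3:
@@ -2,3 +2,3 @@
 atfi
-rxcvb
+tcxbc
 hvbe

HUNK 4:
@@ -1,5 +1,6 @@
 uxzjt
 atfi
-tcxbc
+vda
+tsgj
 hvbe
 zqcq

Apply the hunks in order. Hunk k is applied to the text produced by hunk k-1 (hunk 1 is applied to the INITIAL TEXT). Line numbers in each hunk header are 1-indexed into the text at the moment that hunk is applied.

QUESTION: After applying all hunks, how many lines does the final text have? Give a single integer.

Answer: 8

Derivation:
Hunk 1: at line 3 remove [qnj] add [irh] -> 7 lines: uxzjt atfi rxcvb hvbe irh nkd qqhuj
Hunk 2: at line 3 remove [irh] add [zqcq] -> 7 lines: uxzjt atfi rxcvb hvbe zqcq nkd qqhuj
Hunk 3: at line 2 remove [rxcvb] add [tcxbc] -> 7 lines: uxzjt atfi tcxbc hvbe zqcq nkd qqhuj
Hunk 4: at line 1 remove [tcxbc] add [vda,tsgj] -> 8 lines: uxzjt atfi vda tsgj hvbe zqcq nkd qqhuj
Final line count: 8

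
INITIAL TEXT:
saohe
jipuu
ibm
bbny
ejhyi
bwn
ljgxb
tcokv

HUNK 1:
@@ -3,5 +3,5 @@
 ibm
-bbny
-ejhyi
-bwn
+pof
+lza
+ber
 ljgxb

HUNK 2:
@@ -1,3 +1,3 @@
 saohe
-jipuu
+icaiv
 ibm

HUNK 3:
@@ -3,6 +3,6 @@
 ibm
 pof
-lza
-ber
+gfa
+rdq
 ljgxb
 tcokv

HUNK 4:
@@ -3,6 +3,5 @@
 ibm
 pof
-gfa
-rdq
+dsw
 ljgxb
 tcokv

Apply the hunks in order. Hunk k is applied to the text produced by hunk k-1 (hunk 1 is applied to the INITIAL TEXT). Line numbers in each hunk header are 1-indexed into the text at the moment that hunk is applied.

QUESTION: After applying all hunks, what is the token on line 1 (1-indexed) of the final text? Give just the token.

Hunk 1: at line 3 remove [bbny,ejhyi,bwn] add [pof,lza,ber] -> 8 lines: saohe jipuu ibm pof lza ber ljgxb tcokv
Hunk 2: at line 1 remove [jipuu] add [icaiv] -> 8 lines: saohe icaiv ibm pof lza ber ljgxb tcokv
Hunk 3: at line 3 remove [lza,ber] add [gfa,rdq] -> 8 lines: saohe icaiv ibm pof gfa rdq ljgxb tcokv
Hunk 4: at line 3 remove [gfa,rdq] add [dsw] -> 7 lines: saohe icaiv ibm pof dsw ljgxb tcokv
Final line 1: saohe

Answer: saohe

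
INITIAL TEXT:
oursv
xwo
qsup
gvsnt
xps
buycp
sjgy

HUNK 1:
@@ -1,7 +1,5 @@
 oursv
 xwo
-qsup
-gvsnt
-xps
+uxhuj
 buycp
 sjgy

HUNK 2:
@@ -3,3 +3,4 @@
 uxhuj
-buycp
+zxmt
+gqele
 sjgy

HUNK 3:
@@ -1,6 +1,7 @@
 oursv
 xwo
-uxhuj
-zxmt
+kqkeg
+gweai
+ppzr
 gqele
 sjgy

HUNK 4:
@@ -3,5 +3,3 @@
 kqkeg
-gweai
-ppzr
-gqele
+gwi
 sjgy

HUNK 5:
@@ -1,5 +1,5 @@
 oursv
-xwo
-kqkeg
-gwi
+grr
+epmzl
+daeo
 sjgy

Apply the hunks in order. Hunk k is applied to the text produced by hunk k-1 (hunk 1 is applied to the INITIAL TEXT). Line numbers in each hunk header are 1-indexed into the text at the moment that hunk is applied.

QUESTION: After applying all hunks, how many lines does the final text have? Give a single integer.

Answer: 5

Derivation:
Hunk 1: at line 1 remove [qsup,gvsnt,xps] add [uxhuj] -> 5 lines: oursv xwo uxhuj buycp sjgy
Hunk 2: at line 3 remove [buycp] add [zxmt,gqele] -> 6 lines: oursv xwo uxhuj zxmt gqele sjgy
Hunk 3: at line 1 remove [uxhuj,zxmt] add [kqkeg,gweai,ppzr] -> 7 lines: oursv xwo kqkeg gweai ppzr gqele sjgy
Hunk 4: at line 3 remove [gweai,ppzr,gqele] add [gwi] -> 5 lines: oursv xwo kqkeg gwi sjgy
Hunk 5: at line 1 remove [xwo,kqkeg,gwi] add [grr,epmzl,daeo] -> 5 lines: oursv grr epmzl daeo sjgy
Final line count: 5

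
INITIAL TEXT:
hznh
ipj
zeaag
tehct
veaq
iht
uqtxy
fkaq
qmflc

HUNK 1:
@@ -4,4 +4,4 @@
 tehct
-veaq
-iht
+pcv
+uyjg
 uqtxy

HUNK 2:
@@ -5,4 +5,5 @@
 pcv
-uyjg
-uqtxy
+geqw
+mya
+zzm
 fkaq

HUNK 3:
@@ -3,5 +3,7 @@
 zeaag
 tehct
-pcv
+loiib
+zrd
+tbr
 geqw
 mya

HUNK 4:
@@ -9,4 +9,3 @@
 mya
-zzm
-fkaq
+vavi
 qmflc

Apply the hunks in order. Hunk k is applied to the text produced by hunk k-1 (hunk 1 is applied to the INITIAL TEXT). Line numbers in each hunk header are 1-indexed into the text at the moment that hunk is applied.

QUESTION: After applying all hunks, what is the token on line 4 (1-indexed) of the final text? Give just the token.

Answer: tehct

Derivation:
Hunk 1: at line 4 remove [veaq,iht] add [pcv,uyjg] -> 9 lines: hznh ipj zeaag tehct pcv uyjg uqtxy fkaq qmflc
Hunk 2: at line 5 remove [uyjg,uqtxy] add [geqw,mya,zzm] -> 10 lines: hznh ipj zeaag tehct pcv geqw mya zzm fkaq qmflc
Hunk 3: at line 3 remove [pcv] add [loiib,zrd,tbr] -> 12 lines: hznh ipj zeaag tehct loiib zrd tbr geqw mya zzm fkaq qmflc
Hunk 4: at line 9 remove [zzm,fkaq] add [vavi] -> 11 lines: hznh ipj zeaag tehct loiib zrd tbr geqw mya vavi qmflc
Final line 4: tehct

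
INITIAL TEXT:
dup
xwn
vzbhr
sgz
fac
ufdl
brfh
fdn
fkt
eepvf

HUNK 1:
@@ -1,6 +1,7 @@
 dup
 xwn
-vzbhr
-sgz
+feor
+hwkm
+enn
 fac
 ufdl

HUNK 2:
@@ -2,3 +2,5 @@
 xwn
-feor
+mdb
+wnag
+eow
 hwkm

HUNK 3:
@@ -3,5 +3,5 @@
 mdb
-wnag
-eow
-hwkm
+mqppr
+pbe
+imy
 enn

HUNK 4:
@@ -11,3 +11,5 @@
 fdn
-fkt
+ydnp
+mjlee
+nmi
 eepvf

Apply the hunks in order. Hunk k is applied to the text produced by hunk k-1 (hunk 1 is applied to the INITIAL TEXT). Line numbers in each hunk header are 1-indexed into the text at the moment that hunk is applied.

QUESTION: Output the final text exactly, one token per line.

Hunk 1: at line 1 remove [vzbhr,sgz] add [feor,hwkm,enn] -> 11 lines: dup xwn feor hwkm enn fac ufdl brfh fdn fkt eepvf
Hunk 2: at line 2 remove [feor] add [mdb,wnag,eow] -> 13 lines: dup xwn mdb wnag eow hwkm enn fac ufdl brfh fdn fkt eepvf
Hunk 3: at line 3 remove [wnag,eow,hwkm] add [mqppr,pbe,imy] -> 13 lines: dup xwn mdb mqppr pbe imy enn fac ufdl brfh fdn fkt eepvf
Hunk 4: at line 11 remove [fkt] add [ydnp,mjlee,nmi] -> 15 lines: dup xwn mdb mqppr pbe imy enn fac ufdl brfh fdn ydnp mjlee nmi eepvf

Answer: dup
xwn
mdb
mqppr
pbe
imy
enn
fac
ufdl
brfh
fdn
ydnp
mjlee
nmi
eepvf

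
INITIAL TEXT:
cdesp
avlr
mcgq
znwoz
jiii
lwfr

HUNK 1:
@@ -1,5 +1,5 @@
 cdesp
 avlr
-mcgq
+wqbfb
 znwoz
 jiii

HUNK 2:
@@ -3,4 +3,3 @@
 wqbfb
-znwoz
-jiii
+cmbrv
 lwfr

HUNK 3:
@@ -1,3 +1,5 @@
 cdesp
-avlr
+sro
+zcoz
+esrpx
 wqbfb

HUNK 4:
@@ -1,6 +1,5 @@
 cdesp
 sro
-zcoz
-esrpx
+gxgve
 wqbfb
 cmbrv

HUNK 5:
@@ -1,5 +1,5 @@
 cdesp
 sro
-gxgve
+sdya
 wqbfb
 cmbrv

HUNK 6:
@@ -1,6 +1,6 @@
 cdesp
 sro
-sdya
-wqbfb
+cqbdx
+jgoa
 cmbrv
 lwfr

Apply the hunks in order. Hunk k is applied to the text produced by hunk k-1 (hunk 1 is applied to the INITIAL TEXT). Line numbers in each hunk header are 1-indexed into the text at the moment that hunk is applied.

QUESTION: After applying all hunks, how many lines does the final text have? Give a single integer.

Hunk 1: at line 1 remove [mcgq] add [wqbfb] -> 6 lines: cdesp avlr wqbfb znwoz jiii lwfr
Hunk 2: at line 3 remove [znwoz,jiii] add [cmbrv] -> 5 lines: cdesp avlr wqbfb cmbrv lwfr
Hunk 3: at line 1 remove [avlr] add [sro,zcoz,esrpx] -> 7 lines: cdesp sro zcoz esrpx wqbfb cmbrv lwfr
Hunk 4: at line 1 remove [zcoz,esrpx] add [gxgve] -> 6 lines: cdesp sro gxgve wqbfb cmbrv lwfr
Hunk 5: at line 1 remove [gxgve] add [sdya] -> 6 lines: cdesp sro sdya wqbfb cmbrv lwfr
Hunk 6: at line 1 remove [sdya,wqbfb] add [cqbdx,jgoa] -> 6 lines: cdesp sro cqbdx jgoa cmbrv lwfr
Final line count: 6

Answer: 6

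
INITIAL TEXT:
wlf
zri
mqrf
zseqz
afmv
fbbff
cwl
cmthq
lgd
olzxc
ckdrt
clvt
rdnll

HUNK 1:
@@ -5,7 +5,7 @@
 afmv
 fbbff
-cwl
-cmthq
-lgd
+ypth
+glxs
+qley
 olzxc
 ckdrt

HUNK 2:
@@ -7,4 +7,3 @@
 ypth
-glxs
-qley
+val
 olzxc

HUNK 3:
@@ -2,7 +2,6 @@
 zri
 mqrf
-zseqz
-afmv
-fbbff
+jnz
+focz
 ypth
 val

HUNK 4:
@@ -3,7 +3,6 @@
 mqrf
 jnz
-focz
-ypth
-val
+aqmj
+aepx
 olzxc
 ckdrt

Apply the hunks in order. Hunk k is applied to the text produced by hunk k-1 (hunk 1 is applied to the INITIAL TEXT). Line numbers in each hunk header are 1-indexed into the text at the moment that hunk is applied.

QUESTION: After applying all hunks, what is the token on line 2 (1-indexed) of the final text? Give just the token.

Answer: zri

Derivation:
Hunk 1: at line 5 remove [cwl,cmthq,lgd] add [ypth,glxs,qley] -> 13 lines: wlf zri mqrf zseqz afmv fbbff ypth glxs qley olzxc ckdrt clvt rdnll
Hunk 2: at line 7 remove [glxs,qley] add [val] -> 12 lines: wlf zri mqrf zseqz afmv fbbff ypth val olzxc ckdrt clvt rdnll
Hunk 3: at line 2 remove [zseqz,afmv,fbbff] add [jnz,focz] -> 11 lines: wlf zri mqrf jnz focz ypth val olzxc ckdrt clvt rdnll
Hunk 4: at line 3 remove [focz,ypth,val] add [aqmj,aepx] -> 10 lines: wlf zri mqrf jnz aqmj aepx olzxc ckdrt clvt rdnll
Final line 2: zri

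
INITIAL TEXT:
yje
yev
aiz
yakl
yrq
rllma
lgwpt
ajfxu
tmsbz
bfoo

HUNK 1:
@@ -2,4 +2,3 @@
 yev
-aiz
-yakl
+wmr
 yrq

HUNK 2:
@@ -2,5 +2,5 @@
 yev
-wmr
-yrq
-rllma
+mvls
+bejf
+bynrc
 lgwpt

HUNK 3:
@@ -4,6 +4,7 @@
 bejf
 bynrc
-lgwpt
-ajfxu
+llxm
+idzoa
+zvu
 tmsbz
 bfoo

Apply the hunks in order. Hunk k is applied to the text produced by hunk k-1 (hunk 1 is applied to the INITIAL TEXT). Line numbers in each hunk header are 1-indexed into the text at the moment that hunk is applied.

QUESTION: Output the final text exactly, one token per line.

Answer: yje
yev
mvls
bejf
bynrc
llxm
idzoa
zvu
tmsbz
bfoo

Derivation:
Hunk 1: at line 2 remove [aiz,yakl] add [wmr] -> 9 lines: yje yev wmr yrq rllma lgwpt ajfxu tmsbz bfoo
Hunk 2: at line 2 remove [wmr,yrq,rllma] add [mvls,bejf,bynrc] -> 9 lines: yje yev mvls bejf bynrc lgwpt ajfxu tmsbz bfoo
Hunk 3: at line 4 remove [lgwpt,ajfxu] add [llxm,idzoa,zvu] -> 10 lines: yje yev mvls bejf bynrc llxm idzoa zvu tmsbz bfoo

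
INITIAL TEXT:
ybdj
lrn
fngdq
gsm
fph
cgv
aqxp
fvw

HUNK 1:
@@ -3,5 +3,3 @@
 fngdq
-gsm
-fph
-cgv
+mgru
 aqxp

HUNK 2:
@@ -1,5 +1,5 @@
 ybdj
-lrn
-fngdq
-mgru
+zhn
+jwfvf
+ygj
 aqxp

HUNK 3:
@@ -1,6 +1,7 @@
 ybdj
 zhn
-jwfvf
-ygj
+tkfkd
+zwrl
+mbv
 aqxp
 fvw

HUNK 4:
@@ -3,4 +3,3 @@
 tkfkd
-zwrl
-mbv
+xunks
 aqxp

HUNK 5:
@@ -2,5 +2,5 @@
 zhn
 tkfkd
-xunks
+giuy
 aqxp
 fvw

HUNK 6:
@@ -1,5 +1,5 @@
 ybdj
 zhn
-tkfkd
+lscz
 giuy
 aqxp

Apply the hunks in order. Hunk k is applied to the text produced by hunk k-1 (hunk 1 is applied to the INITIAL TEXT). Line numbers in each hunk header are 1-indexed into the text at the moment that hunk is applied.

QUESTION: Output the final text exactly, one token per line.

Hunk 1: at line 3 remove [gsm,fph,cgv] add [mgru] -> 6 lines: ybdj lrn fngdq mgru aqxp fvw
Hunk 2: at line 1 remove [lrn,fngdq,mgru] add [zhn,jwfvf,ygj] -> 6 lines: ybdj zhn jwfvf ygj aqxp fvw
Hunk 3: at line 1 remove [jwfvf,ygj] add [tkfkd,zwrl,mbv] -> 7 lines: ybdj zhn tkfkd zwrl mbv aqxp fvw
Hunk 4: at line 3 remove [zwrl,mbv] add [xunks] -> 6 lines: ybdj zhn tkfkd xunks aqxp fvw
Hunk 5: at line 2 remove [xunks] add [giuy] -> 6 lines: ybdj zhn tkfkd giuy aqxp fvw
Hunk 6: at line 1 remove [tkfkd] add [lscz] -> 6 lines: ybdj zhn lscz giuy aqxp fvw

Answer: ybdj
zhn
lscz
giuy
aqxp
fvw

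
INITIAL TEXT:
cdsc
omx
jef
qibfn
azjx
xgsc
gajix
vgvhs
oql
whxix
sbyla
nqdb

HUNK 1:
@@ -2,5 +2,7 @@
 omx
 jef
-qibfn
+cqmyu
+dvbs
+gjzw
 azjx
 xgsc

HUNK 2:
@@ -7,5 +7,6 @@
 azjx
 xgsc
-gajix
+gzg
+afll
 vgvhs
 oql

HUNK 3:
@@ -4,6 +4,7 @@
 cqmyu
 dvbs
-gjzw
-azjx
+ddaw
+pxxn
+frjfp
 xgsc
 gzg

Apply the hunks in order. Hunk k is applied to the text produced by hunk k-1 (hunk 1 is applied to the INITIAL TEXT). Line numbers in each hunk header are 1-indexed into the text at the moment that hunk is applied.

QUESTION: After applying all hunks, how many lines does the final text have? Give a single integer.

Answer: 16

Derivation:
Hunk 1: at line 2 remove [qibfn] add [cqmyu,dvbs,gjzw] -> 14 lines: cdsc omx jef cqmyu dvbs gjzw azjx xgsc gajix vgvhs oql whxix sbyla nqdb
Hunk 2: at line 7 remove [gajix] add [gzg,afll] -> 15 lines: cdsc omx jef cqmyu dvbs gjzw azjx xgsc gzg afll vgvhs oql whxix sbyla nqdb
Hunk 3: at line 4 remove [gjzw,azjx] add [ddaw,pxxn,frjfp] -> 16 lines: cdsc omx jef cqmyu dvbs ddaw pxxn frjfp xgsc gzg afll vgvhs oql whxix sbyla nqdb
Final line count: 16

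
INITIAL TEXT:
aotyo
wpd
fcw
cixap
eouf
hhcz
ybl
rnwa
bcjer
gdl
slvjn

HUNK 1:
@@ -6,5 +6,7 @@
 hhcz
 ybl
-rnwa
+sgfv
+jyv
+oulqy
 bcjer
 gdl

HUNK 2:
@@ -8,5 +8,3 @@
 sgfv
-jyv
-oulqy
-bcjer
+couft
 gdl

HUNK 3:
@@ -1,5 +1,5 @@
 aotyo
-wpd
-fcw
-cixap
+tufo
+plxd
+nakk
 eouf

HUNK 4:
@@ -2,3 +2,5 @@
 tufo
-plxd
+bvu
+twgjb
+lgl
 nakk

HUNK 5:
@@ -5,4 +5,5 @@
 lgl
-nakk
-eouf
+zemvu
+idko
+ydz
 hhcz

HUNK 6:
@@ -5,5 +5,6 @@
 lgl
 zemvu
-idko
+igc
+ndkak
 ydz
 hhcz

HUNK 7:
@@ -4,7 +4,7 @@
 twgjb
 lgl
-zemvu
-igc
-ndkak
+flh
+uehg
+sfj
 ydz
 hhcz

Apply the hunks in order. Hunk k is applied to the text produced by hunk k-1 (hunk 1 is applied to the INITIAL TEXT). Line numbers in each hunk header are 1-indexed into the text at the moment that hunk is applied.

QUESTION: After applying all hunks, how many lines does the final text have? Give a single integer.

Answer: 15

Derivation:
Hunk 1: at line 6 remove [rnwa] add [sgfv,jyv,oulqy] -> 13 lines: aotyo wpd fcw cixap eouf hhcz ybl sgfv jyv oulqy bcjer gdl slvjn
Hunk 2: at line 8 remove [jyv,oulqy,bcjer] add [couft] -> 11 lines: aotyo wpd fcw cixap eouf hhcz ybl sgfv couft gdl slvjn
Hunk 3: at line 1 remove [wpd,fcw,cixap] add [tufo,plxd,nakk] -> 11 lines: aotyo tufo plxd nakk eouf hhcz ybl sgfv couft gdl slvjn
Hunk 4: at line 2 remove [plxd] add [bvu,twgjb,lgl] -> 13 lines: aotyo tufo bvu twgjb lgl nakk eouf hhcz ybl sgfv couft gdl slvjn
Hunk 5: at line 5 remove [nakk,eouf] add [zemvu,idko,ydz] -> 14 lines: aotyo tufo bvu twgjb lgl zemvu idko ydz hhcz ybl sgfv couft gdl slvjn
Hunk 6: at line 5 remove [idko] add [igc,ndkak] -> 15 lines: aotyo tufo bvu twgjb lgl zemvu igc ndkak ydz hhcz ybl sgfv couft gdl slvjn
Hunk 7: at line 4 remove [zemvu,igc,ndkak] add [flh,uehg,sfj] -> 15 lines: aotyo tufo bvu twgjb lgl flh uehg sfj ydz hhcz ybl sgfv couft gdl slvjn
Final line count: 15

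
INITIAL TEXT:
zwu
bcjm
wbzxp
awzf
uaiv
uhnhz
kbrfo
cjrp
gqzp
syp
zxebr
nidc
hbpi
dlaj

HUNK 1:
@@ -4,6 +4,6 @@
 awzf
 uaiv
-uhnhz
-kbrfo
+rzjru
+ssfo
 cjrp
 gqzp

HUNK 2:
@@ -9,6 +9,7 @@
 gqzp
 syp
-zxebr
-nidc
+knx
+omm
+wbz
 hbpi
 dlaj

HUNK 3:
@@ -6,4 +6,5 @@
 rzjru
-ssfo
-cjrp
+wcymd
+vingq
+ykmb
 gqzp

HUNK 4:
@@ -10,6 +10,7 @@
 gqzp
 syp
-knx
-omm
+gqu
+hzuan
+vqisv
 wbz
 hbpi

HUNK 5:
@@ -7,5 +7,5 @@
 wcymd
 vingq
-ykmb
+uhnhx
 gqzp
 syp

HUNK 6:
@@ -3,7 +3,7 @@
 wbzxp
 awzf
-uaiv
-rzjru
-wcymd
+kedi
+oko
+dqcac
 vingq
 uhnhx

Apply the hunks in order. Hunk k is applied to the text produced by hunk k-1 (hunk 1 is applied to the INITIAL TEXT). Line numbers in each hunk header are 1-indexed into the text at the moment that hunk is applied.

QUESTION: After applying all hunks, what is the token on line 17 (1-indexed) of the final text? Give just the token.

Answer: dlaj

Derivation:
Hunk 1: at line 4 remove [uhnhz,kbrfo] add [rzjru,ssfo] -> 14 lines: zwu bcjm wbzxp awzf uaiv rzjru ssfo cjrp gqzp syp zxebr nidc hbpi dlaj
Hunk 2: at line 9 remove [zxebr,nidc] add [knx,omm,wbz] -> 15 lines: zwu bcjm wbzxp awzf uaiv rzjru ssfo cjrp gqzp syp knx omm wbz hbpi dlaj
Hunk 3: at line 6 remove [ssfo,cjrp] add [wcymd,vingq,ykmb] -> 16 lines: zwu bcjm wbzxp awzf uaiv rzjru wcymd vingq ykmb gqzp syp knx omm wbz hbpi dlaj
Hunk 4: at line 10 remove [knx,omm] add [gqu,hzuan,vqisv] -> 17 lines: zwu bcjm wbzxp awzf uaiv rzjru wcymd vingq ykmb gqzp syp gqu hzuan vqisv wbz hbpi dlaj
Hunk 5: at line 7 remove [ykmb] add [uhnhx] -> 17 lines: zwu bcjm wbzxp awzf uaiv rzjru wcymd vingq uhnhx gqzp syp gqu hzuan vqisv wbz hbpi dlaj
Hunk 6: at line 3 remove [uaiv,rzjru,wcymd] add [kedi,oko,dqcac] -> 17 lines: zwu bcjm wbzxp awzf kedi oko dqcac vingq uhnhx gqzp syp gqu hzuan vqisv wbz hbpi dlaj
Final line 17: dlaj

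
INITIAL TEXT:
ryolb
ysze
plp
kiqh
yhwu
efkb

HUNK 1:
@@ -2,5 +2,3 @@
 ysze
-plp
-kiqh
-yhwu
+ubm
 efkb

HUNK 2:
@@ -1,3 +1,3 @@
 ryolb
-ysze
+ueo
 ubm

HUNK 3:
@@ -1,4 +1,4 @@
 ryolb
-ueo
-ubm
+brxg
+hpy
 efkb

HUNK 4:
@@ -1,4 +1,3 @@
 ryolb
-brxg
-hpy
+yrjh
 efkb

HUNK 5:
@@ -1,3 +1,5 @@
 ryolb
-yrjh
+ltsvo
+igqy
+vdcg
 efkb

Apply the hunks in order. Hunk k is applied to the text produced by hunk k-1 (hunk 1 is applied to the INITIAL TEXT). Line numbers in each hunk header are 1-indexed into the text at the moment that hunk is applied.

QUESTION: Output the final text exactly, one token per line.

Hunk 1: at line 2 remove [plp,kiqh,yhwu] add [ubm] -> 4 lines: ryolb ysze ubm efkb
Hunk 2: at line 1 remove [ysze] add [ueo] -> 4 lines: ryolb ueo ubm efkb
Hunk 3: at line 1 remove [ueo,ubm] add [brxg,hpy] -> 4 lines: ryolb brxg hpy efkb
Hunk 4: at line 1 remove [brxg,hpy] add [yrjh] -> 3 lines: ryolb yrjh efkb
Hunk 5: at line 1 remove [yrjh] add [ltsvo,igqy,vdcg] -> 5 lines: ryolb ltsvo igqy vdcg efkb

Answer: ryolb
ltsvo
igqy
vdcg
efkb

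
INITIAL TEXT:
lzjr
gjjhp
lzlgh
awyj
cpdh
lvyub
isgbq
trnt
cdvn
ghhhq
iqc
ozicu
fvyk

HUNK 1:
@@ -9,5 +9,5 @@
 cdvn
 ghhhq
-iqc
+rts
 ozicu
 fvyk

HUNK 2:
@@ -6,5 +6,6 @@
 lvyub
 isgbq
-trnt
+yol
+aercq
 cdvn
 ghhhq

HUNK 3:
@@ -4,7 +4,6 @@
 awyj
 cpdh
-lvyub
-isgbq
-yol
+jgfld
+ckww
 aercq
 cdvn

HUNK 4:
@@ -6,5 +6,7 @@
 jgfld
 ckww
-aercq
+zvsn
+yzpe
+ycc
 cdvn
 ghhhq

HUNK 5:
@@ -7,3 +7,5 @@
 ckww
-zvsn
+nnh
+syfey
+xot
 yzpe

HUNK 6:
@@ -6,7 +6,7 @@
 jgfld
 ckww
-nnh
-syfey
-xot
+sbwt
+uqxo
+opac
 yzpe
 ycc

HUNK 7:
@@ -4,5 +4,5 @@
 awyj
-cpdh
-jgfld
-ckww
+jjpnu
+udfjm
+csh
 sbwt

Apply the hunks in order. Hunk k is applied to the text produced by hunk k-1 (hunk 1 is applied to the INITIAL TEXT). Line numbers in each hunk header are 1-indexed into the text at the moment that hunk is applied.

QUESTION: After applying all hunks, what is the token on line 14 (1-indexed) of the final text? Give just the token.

Answer: ghhhq

Derivation:
Hunk 1: at line 9 remove [iqc] add [rts] -> 13 lines: lzjr gjjhp lzlgh awyj cpdh lvyub isgbq trnt cdvn ghhhq rts ozicu fvyk
Hunk 2: at line 6 remove [trnt] add [yol,aercq] -> 14 lines: lzjr gjjhp lzlgh awyj cpdh lvyub isgbq yol aercq cdvn ghhhq rts ozicu fvyk
Hunk 3: at line 4 remove [lvyub,isgbq,yol] add [jgfld,ckww] -> 13 lines: lzjr gjjhp lzlgh awyj cpdh jgfld ckww aercq cdvn ghhhq rts ozicu fvyk
Hunk 4: at line 6 remove [aercq] add [zvsn,yzpe,ycc] -> 15 lines: lzjr gjjhp lzlgh awyj cpdh jgfld ckww zvsn yzpe ycc cdvn ghhhq rts ozicu fvyk
Hunk 5: at line 7 remove [zvsn] add [nnh,syfey,xot] -> 17 lines: lzjr gjjhp lzlgh awyj cpdh jgfld ckww nnh syfey xot yzpe ycc cdvn ghhhq rts ozicu fvyk
Hunk 6: at line 6 remove [nnh,syfey,xot] add [sbwt,uqxo,opac] -> 17 lines: lzjr gjjhp lzlgh awyj cpdh jgfld ckww sbwt uqxo opac yzpe ycc cdvn ghhhq rts ozicu fvyk
Hunk 7: at line 4 remove [cpdh,jgfld,ckww] add [jjpnu,udfjm,csh] -> 17 lines: lzjr gjjhp lzlgh awyj jjpnu udfjm csh sbwt uqxo opac yzpe ycc cdvn ghhhq rts ozicu fvyk
Final line 14: ghhhq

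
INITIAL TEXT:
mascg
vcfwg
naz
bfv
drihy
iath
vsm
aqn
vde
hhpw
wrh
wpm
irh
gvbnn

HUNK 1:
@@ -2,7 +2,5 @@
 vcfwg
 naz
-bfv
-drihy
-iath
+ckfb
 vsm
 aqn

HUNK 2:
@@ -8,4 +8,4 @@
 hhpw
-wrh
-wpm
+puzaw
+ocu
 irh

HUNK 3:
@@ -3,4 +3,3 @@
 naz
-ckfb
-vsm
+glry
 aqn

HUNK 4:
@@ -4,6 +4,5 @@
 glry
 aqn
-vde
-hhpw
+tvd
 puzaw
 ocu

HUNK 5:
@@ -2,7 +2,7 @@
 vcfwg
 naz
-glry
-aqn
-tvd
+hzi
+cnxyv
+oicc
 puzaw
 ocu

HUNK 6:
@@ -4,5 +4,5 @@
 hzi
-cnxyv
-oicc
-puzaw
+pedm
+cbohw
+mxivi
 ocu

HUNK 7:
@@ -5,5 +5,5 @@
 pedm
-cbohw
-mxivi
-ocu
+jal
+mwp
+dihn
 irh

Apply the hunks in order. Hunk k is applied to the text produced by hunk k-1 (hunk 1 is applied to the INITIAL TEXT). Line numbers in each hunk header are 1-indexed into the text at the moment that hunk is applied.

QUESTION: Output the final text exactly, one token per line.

Answer: mascg
vcfwg
naz
hzi
pedm
jal
mwp
dihn
irh
gvbnn

Derivation:
Hunk 1: at line 2 remove [bfv,drihy,iath] add [ckfb] -> 12 lines: mascg vcfwg naz ckfb vsm aqn vde hhpw wrh wpm irh gvbnn
Hunk 2: at line 8 remove [wrh,wpm] add [puzaw,ocu] -> 12 lines: mascg vcfwg naz ckfb vsm aqn vde hhpw puzaw ocu irh gvbnn
Hunk 3: at line 3 remove [ckfb,vsm] add [glry] -> 11 lines: mascg vcfwg naz glry aqn vde hhpw puzaw ocu irh gvbnn
Hunk 4: at line 4 remove [vde,hhpw] add [tvd] -> 10 lines: mascg vcfwg naz glry aqn tvd puzaw ocu irh gvbnn
Hunk 5: at line 2 remove [glry,aqn,tvd] add [hzi,cnxyv,oicc] -> 10 lines: mascg vcfwg naz hzi cnxyv oicc puzaw ocu irh gvbnn
Hunk 6: at line 4 remove [cnxyv,oicc,puzaw] add [pedm,cbohw,mxivi] -> 10 lines: mascg vcfwg naz hzi pedm cbohw mxivi ocu irh gvbnn
Hunk 7: at line 5 remove [cbohw,mxivi,ocu] add [jal,mwp,dihn] -> 10 lines: mascg vcfwg naz hzi pedm jal mwp dihn irh gvbnn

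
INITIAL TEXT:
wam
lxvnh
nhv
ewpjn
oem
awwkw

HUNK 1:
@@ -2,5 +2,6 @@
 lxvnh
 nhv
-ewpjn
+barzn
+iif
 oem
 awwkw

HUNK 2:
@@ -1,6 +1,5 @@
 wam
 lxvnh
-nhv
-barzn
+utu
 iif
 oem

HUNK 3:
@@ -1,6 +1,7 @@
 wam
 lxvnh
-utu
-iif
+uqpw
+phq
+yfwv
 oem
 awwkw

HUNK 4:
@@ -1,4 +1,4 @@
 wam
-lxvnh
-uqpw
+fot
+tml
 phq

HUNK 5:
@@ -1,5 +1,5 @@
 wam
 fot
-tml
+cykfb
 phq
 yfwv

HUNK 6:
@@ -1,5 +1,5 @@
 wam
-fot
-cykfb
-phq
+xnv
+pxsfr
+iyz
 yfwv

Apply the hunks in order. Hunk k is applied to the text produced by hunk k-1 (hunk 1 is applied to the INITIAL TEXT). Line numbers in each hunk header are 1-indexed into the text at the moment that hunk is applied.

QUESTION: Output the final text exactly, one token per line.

Answer: wam
xnv
pxsfr
iyz
yfwv
oem
awwkw

Derivation:
Hunk 1: at line 2 remove [ewpjn] add [barzn,iif] -> 7 lines: wam lxvnh nhv barzn iif oem awwkw
Hunk 2: at line 1 remove [nhv,barzn] add [utu] -> 6 lines: wam lxvnh utu iif oem awwkw
Hunk 3: at line 1 remove [utu,iif] add [uqpw,phq,yfwv] -> 7 lines: wam lxvnh uqpw phq yfwv oem awwkw
Hunk 4: at line 1 remove [lxvnh,uqpw] add [fot,tml] -> 7 lines: wam fot tml phq yfwv oem awwkw
Hunk 5: at line 1 remove [tml] add [cykfb] -> 7 lines: wam fot cykfb phq yfwv oem awwkw
Hunk 6: at line 1 remove [fot,cykfb,phq] add [xnv,pxsfr,iyz] -> 7 lines: wam xnv pxsfr iyz yfwv oem awwkw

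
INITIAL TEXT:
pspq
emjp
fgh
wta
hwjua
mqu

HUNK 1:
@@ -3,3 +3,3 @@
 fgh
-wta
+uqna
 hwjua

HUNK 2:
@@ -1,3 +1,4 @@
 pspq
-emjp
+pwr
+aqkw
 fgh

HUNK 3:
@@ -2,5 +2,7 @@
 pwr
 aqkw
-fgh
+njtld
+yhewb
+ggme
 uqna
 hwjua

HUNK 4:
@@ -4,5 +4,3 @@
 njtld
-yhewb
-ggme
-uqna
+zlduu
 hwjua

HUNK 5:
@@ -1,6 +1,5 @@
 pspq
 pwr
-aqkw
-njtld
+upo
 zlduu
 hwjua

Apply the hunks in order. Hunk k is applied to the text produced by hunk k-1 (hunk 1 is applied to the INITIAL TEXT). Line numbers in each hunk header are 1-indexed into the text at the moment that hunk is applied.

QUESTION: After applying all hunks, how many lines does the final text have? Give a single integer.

Hunk 1: at line 3 remove [wta] add [uqna] -> 6 lines: pspq emjp fgh uqna hwjua mqu
Hunk 2: at line 1 remove [emjp] add [pwr,aqkw] -> 7 lines: pspq pwr aqkw fgh uqna hwjua mqu
Hunk 3: at line 2 remove [fgh] add [njtld,yhewb,ggme] -> 9 lines: pspq pwr aqkw njtld yhewb ggme uqna hwjua mqu
Hunk 4: at line 4 remove [yhewb,ggme,uqna] add [zlduu] -> 7 lines: pspq pwr aqkw njtld zlduu hwjua mqu
Hunk 5: at line 1 remove [aqkw,njtld] add [upo] -> 6 lines: pspq pwr upo zlduu hwjua mqu
Final line count: 6

Answer: 6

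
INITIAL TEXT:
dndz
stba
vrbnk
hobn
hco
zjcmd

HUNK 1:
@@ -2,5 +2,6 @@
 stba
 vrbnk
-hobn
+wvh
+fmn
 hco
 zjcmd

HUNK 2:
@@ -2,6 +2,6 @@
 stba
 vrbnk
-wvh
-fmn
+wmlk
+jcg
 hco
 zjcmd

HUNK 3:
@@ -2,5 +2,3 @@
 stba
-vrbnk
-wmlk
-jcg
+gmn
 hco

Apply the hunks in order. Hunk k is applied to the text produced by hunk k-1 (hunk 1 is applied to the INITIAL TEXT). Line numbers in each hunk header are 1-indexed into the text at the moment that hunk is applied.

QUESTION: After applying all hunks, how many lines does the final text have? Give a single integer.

Answer: 5

Derivation:
Hunk 1: at line 2 remove [hobn] add [wvh,fmn] -> 7 lines: dndz stba vrbnk wvh fmn hco zjcmd
Hunk 2: at line 2 remove [wvh,fmn] add [wmlk,jcg] -> 7 lines: dndz stba vrbnk wmlk jcg hco zjcmd
Hunk 3: at line 2 remove [vrbnk,wmlk,jcg] add [gmn] -> 5 lines: dndz stba gmn hco zjcmd
Final line count: 5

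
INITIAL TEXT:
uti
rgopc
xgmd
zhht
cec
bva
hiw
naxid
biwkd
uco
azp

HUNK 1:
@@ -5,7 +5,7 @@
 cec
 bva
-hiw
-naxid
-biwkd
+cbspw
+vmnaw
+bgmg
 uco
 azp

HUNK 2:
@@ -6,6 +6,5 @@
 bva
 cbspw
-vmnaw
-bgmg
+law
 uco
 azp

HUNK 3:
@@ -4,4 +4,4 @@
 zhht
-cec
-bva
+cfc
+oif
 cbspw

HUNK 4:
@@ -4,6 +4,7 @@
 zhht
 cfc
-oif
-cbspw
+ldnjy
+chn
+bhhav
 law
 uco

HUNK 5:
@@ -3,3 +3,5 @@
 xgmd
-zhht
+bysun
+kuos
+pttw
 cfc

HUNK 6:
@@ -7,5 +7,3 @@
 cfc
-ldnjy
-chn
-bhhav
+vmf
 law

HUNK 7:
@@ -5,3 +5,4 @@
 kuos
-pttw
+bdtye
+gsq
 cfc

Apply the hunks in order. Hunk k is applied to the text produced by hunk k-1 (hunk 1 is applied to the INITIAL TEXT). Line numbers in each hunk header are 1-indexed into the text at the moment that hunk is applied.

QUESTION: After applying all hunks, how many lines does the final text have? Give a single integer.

Answer: 12

Derivation:
Hunk 1: at line 5 remove [hiw,naxid,biwkd] add [cbspw,vmnaw,bgmg] -> 11 lines: uti rgopc xgmd zhht cec bva cbspw vmnaw bgmg uco azp
Hunk 2: at line 6 remove [vmnaw,bgmg] add [law] -> 10 lines: uti rgopc xgmd zhht cec bva cbspw law uco azp
Hunk 3: at line 4 remove [cec,bva] add [cfc,oif] -> 10 lines: uti rgopc xgmd zhht cfc oif cbspw law uco azp
Hunk 4: at line 4 remove [oif,cbspw] add [ldnjy,chn,bhhav] -> 11 lines: uti rgopc xgmd zhht cfc ldnjy chn bhhav law uco azp
Hunk 5: at line 3 remove [zhht] add [bysun,kuos,pttw] -> 13 lines: uti rgopc xgmd bysun kuos pttw cfc ldnjy chn bhhav law uco azp
Hunk 6: at line 7 remove [ldnjy,chn,bhhav] add [vmf] -> 11 lines: uti rgopc xgmd bysun kuos pttw cfc vmf law uco azp
Hunk 7: at line 5 remove [pttw] add [bdtye,gsq] -> 12 lines: uti rgopc xgmd bysun kuos bdtye gsq cfc vmf law uco azp
Final line count: 12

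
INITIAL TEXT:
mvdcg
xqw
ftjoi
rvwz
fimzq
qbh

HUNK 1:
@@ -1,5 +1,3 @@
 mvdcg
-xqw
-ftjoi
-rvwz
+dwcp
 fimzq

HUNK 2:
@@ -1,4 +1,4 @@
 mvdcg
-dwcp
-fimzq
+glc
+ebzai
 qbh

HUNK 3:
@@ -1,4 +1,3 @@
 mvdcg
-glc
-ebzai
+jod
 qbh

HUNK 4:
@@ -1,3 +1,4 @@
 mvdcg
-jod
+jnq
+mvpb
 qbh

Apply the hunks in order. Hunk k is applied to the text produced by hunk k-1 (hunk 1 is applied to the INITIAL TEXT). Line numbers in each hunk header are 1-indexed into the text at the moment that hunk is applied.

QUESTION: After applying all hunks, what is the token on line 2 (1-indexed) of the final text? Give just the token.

Answer: jnq

Derivation:
Hunk 1: at line 1 remove [xqw,ftjoi,rvwz] add [dwcp] -> 4 lines: mvdcg dwcp fimzq qbh
Hunk 2: at line 1 remove [dwcp,fimzq] add [glc,ebzai] -> 4 lines: mvdcg glc ebzai qbh
Hunk 3: at line 1 remove [glc,ebzai] add [jod] -> 3 lines: mvdcg jod qbh
Hunk 4: at line 1 remove [jod] add [jnq,mvpb] -> 4 lines: mvdcg jnq mvpb qbh
Final line 2: jnq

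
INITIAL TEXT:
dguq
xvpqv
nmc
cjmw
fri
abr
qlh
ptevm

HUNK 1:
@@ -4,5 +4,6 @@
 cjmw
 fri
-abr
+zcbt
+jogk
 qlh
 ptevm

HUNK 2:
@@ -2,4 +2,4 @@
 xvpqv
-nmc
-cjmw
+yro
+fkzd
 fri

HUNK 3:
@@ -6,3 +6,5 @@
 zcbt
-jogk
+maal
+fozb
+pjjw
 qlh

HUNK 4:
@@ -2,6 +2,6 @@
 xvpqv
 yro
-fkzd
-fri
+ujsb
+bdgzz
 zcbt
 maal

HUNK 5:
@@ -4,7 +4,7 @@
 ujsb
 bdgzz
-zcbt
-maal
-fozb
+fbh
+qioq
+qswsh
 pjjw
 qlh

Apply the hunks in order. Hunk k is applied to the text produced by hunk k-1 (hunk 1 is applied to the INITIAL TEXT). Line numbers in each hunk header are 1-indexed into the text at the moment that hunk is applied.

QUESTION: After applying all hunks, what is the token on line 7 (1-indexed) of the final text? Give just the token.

Answer: qioq

Derivation:
Hunk 1: at line 4 remove [abr] add [zcbt,jogk] -> 9 lines: dguq xvpqv nmc cjmw fri zcbt jogk qlh ptevm
Hunk 2: at line 2 remove [nmc,cjmw] add [yro,fkzd] -> 9 lines: dguq xvpqv yro fkzd fri zcbt jogk qlh ptevm
Hunk 3: at line 6 remove [jogk] add [maal,fozb,pjjw] -> 11 lines: dguq xvpqv yro fkzd fri zcbt maal fozb pjjw qlh ptevm
Hunk 4: at line 2 remove [fkzd,fri] add [ujsb,bdgzz] -> 11 lines: dguq xvpqv yro ujsb bdgzz zcbt maal fozb pjjw qlh ptevm
Hunk 5: at line 4 remove [zcbt,maal,fozb] add [fbh,qioq,qswsh] -> 11 lines: dguq xvpqv yro ujsb bdgzz fbh qioq qswsh pjjw qlh ptevm
Final line 7: qioq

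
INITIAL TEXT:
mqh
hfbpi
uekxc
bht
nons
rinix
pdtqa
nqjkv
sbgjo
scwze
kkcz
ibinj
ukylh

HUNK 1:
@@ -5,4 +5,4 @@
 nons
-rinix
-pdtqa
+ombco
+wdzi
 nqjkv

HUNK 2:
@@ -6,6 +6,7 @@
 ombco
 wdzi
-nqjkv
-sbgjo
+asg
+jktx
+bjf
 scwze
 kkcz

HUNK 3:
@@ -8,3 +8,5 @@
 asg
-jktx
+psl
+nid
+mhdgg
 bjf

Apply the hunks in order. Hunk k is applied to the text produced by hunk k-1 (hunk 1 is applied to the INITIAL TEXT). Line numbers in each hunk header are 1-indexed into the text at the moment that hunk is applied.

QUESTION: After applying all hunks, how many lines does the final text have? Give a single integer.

Hunk 1: at line 5 remove [rinix,pdtqa] add [ombco,wdzi] -> 13 lines: mqh hfbpi uekxc bht nons ombco wdzi nqjkv sbgjo scwze kkcz ibinj ukylh
Hunk 2: at line 6 remove [nqjkv,sbgjo] add [asg,jktx,bjf] -> 14 lines: mqh hfbpi uekxc bht nons ombco wdzi asg jktx bjf scwze kkcz ibinj ukylh
Hunk 3: at line 8 remove [jktx] add [psl,nid,mhdgg] -> 16 lines: mqh hfbpi uekxc bht nons ombco wdzi asg psl nid mhdgg bjf scwze kkcz ibinj ukylh
Final line count: 16

Answer: 16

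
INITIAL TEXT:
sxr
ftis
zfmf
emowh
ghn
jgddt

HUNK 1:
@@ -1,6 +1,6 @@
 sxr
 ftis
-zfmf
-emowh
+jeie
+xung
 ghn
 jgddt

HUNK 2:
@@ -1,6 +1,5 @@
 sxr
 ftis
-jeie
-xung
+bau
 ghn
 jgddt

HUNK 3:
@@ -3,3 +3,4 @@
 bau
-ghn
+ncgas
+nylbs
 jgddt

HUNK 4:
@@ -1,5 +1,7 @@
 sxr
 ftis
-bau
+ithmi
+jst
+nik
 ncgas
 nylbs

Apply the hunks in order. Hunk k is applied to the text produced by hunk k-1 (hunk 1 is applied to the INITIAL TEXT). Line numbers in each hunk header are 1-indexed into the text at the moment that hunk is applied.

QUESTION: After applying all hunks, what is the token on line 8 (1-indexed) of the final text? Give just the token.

Answer: jgddt

Derivation:
Hunk 1: at line 1 remove [zfmf,emowh] add [jeie,xung] -> 6 lines: sxr ftis jeie xung ghn jgddt
Hunk 2: at line 1 remove [jeie,xung] add [bau] -> 5 lines: sxr ftis bau ghn jgddt
Hunk 3: at line 3 remove [ghn] add [ncgas,nylbs] -> 6 lines: sxr ftis bau ncgas nylbs jgddt
Hunk 4: at line 1 remove [bau] add [ithmi,jst,nik] -> 8 lines: sxr ftis ithmi jst nik ncgas nylbs jgddt
Final line 8: jgddt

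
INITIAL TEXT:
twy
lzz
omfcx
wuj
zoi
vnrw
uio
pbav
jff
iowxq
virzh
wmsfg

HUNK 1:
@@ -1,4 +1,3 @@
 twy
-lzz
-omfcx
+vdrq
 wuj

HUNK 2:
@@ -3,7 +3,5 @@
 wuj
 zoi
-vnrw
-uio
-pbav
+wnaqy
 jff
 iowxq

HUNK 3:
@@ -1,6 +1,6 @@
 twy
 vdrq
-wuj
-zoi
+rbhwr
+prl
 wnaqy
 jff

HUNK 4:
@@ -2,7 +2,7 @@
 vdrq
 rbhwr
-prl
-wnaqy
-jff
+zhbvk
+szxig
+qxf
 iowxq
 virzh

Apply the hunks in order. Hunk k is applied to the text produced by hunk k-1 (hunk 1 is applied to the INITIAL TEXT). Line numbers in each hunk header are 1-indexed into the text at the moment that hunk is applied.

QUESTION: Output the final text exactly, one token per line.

Answer: twy
vdrq
rbhwr
zhbvk
szxig
qxf
iowxq
virzh
wmsfg

Derivation:
Hunk 1: at line 1 remove [lzz,omfcx] add [vdrq] -> 11 lines: twy vdrq wuj zoi vnrw uio pbav jff iowxq virzh wmsfg
Hunk 2: at line 3 remove [vnrw,uio,pbav] add [wnaqy] -> 9 lines: twy vdrq wuj zoi wnaqy jff iowxq virzh wmsfg
Hunk 3: at line 1 remove [wuj,zoi] add [rbhwr,prl] -> 9 lines: twy vdrq rbhwr prl wnaqy jff iowxq virzh wmsfg
Hunk 4: at line 2 remove [prl,wnaqy,jff] add [zhbvk,szxig,qxf] -> 9 lines: twy vdrq rbhwr zhbvk szxig qxf iowxq virzh wmsfg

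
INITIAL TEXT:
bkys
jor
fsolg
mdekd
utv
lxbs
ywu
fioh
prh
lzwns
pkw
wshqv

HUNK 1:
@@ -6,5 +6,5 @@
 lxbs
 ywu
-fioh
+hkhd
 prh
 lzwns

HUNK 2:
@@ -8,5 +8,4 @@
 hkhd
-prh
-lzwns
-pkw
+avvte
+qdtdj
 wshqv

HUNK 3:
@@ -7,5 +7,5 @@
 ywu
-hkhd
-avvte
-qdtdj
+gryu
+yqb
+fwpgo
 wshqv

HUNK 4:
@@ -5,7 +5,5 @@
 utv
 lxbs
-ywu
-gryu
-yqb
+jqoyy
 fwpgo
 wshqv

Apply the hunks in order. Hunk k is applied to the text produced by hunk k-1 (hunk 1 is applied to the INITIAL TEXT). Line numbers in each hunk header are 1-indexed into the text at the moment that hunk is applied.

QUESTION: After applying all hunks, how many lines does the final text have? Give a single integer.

Hunk 1: at line 6 remove [fioh] add [hkhd] -> 12 lines: bkys jor fsolg mdekd utv lxbs ywu hkhd prh lzwns pkw wshqv
Hunk 2: at line 8 remove [prh,lzwns,pkw] add [avvte,qdtdj] -> 11 lines: bkys jor fsolg mdekd utv lxbs ywu hkhd avvte qdtdj wshqv
Hunk 3: at line 7 remove [hkhd,avvte,qdtdj] add [gryu,yqb,fwpgo] -> 11 lines: bkys jor fsolg mdekd utv lxbs ywu gryu yqb fwpgo wshqv
Hunk 4: at line 5 remove [ywu,gryu,yqb] add [jqoyy] -> 9 lines: bkys jor fsolg mdekd utv lxbs jqoyy fwpgo wshqv
Final line count: 9

Answer: 9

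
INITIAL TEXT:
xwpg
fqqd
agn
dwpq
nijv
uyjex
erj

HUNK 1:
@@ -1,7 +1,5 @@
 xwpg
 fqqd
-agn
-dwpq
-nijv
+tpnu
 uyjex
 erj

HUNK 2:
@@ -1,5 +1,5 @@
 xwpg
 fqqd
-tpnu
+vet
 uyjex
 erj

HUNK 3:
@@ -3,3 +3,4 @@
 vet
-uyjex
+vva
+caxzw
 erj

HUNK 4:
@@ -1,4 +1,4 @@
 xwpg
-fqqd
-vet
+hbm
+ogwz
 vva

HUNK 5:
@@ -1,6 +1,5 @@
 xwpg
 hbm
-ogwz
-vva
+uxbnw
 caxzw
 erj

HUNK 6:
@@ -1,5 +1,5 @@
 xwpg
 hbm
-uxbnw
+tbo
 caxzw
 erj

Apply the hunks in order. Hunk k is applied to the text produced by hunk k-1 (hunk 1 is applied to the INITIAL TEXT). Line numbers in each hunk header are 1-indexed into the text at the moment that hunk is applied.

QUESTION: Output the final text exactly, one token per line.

Answer: xwpg
hbm
tbo
caxzw
erj

Derivation:
Hunk 1: at line 1 remove [agn,dwpq,nijv] add [tpnu] -> 5 lines: xwpg fqqd tpnu uyjex erj
Hunk 2: at line 1 remove [tpnu] add [vet] -> 5 lines: xwpg fqqd vet uyjex erj
Hunk 3: at line 3 remove [uyjex] add [vva,caxzw] -> 6 lines: xwpg fqqd vet vva caxzw erj
Hunk 4: at line 1 remove [fqqd,vet] add [hbm,ogwz] -> 6 lines: xwpg hbm ogwz vva caxzw erj
Hunk 5: at line 1 remove [ogwz,vva] add [uxbnw] -> 5 lines: xwpg hbm uxbnw caxzw erj
Hunk 6: at line 1 remove [uxbnw] add [tbo] -> 5 lines: xwpg hbm tbo caxzw erj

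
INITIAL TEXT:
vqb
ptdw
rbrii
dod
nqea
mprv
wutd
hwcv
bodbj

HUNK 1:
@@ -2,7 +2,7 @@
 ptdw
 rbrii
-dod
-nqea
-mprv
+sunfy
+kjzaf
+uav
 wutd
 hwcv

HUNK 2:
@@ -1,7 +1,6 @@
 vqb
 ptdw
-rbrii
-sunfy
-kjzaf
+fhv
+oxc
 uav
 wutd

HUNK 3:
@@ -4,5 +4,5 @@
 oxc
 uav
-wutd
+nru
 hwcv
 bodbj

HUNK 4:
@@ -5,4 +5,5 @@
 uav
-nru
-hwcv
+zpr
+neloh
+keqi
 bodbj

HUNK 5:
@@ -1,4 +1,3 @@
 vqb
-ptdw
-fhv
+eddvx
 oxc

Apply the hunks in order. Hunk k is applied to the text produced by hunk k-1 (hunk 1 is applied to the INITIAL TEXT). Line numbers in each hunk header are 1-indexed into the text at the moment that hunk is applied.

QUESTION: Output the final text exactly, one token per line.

Answer: vqb
eddvx
oxc
uav
zpr
neloh
keqi
bodbj

Derivation:
Hunk 1: at line 2 remove [dod,nqea,mprv] add [sunfy,kjzaf,uav] -> 9 lines: vqb ptdw rbrii sunfy kjzaf uav wutd hwcv bodbj
Hunk 2: at line 1 remove [rbrii,sunfy,kjzaf] add [fhv,oxc] -> 8 lines: vqb ptdw fhv oxc uav wutd hwcv bodbj
Hunk 3: at line 4 remove [wutd] add [nru] -> 8 lines: vqb ptdw fhv oxc uav nru hwcv bodbj
Hunk 4: at line 5 remove [nru,hwcv] add [zpr,neloh,keqi] -> 9 lines: vqb ptdw fhv oxc uav zpr neloh keqi bodbj
Hunk 5: at line 1 remove [ptdw,fhv] add [eddvx] -> 8 lines: vqb eddvx oxc uav zpr neloh keqi bodbj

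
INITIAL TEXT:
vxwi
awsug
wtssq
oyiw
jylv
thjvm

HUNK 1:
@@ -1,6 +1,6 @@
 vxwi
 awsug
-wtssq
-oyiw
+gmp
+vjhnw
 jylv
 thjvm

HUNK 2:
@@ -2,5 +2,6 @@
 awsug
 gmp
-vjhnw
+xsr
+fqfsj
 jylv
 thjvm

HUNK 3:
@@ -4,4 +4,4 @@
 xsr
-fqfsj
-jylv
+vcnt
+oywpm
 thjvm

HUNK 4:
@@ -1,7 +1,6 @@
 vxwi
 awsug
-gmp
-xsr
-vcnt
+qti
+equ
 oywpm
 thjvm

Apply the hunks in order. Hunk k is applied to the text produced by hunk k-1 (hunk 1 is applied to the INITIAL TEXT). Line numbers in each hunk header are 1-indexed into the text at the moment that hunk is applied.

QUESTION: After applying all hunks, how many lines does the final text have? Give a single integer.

Hunk 1: at line 1 remove [wtssq,oyiw] add [gmp,vjhnw] -> 6 lines: vxwi awsug gmp vjhnw jylv thjvm
Hunk 2: at line 2 remove [vjhnw] add [xsr,fqfsj] -> 7 lines: vxwi awsug gmp xsr fqfsj jylv thjvm
Hunk 3: at line 4 remove [fqfsj,jylv] add [vcnt,oywpm] -> 7 lines: vxwi awsug gmp xsr vcnt oywpm thjvm
Hunk 4: at line 1 remove [gmp,xsr,vcnt] add [qti,equ] -> 6 lines: vxwi awsug qti equ oywpm thjvm
Final line count: 6

Answer: 6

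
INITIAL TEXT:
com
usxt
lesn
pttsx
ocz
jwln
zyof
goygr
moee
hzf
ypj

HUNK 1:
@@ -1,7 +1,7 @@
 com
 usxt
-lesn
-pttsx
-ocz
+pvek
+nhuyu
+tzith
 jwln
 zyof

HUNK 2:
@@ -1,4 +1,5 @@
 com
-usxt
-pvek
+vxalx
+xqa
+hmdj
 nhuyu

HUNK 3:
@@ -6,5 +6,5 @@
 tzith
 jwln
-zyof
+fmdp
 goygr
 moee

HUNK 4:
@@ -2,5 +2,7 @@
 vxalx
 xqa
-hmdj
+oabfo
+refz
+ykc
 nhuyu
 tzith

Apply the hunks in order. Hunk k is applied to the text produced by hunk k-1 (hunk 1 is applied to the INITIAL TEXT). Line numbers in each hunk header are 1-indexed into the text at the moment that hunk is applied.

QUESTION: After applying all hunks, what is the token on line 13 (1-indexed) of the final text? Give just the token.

Answer: hzf

Derivation:
Hunk 1: at line 1 remove [lesn,pttsx,ocz] add [pvek,nhuyu,tzith] -> 11 lines: com usxt pvek nhuyu tzith jwln zyof goygr moee hzf ypj
Hunk 2: at line 1 remove [usxt,pvek] add [vxalx,xqa,hmdj] -> 12 lines: com vxalx xqa hmdj nhuyu tzith jwln zyof goygr moee hzf ypj
Hunk 3: at line 6 remove [zyof] add [fmdp] -> 12 lines: com vxalx xqa hmdj nhuyu tzith jwln fmdp goygr moee hzf ypj
Hunk 4: at line 2 remove [hmdj] add [oabfo,refz,ykc] -> 14 lines: com vxalx xqa oabfo refz ykc nhuyu tzith jwln fmdp goygr moee hzf ypj
Final line 13: hzf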